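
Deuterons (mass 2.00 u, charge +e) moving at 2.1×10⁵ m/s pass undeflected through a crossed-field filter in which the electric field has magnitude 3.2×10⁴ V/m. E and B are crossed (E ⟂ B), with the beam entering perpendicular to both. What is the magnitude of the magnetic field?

Balance of forces in the selector: qE = qvB ⇒ B = E/v.
B = 3.2×10⁴/2.1×10⁵ = 0.15 T.

B = 0.15 T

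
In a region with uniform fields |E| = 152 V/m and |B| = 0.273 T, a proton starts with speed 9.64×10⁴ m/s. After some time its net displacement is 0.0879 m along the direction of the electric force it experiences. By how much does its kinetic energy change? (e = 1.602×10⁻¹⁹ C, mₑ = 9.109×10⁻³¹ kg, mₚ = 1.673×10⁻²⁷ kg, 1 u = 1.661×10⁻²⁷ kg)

The magnetic force is always ⟂ v and does no work; only the electric force changes KE.
ΔKE = F_E · d = |q|E d = (1.602×10⁻¹⁹)(152)(0.0879) ≈ 2.14×10⁻¹⁸ J.

ΔKE ≈ 2.14×10⁻¹⁸ J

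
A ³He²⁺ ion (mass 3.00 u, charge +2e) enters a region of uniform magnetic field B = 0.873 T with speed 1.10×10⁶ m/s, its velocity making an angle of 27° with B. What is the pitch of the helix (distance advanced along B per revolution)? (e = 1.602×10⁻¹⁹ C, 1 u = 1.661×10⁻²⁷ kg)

p ≈ 0.110 m

v∥ = v cosθ = 1.10×10⁶·cos27° ≈ 9.801×10⁵ m/s.
T = 2πm/(|q|B) = 2π(4.983×10⁻²⁷)/((3.204×10⁻¹⁹)(0.873)) ≈ 1.119×10⁻⁷ s.
pitch = v∥ T = (9.801×10⁵)(1.119×10⁻⁷) ≈ 0.110 m.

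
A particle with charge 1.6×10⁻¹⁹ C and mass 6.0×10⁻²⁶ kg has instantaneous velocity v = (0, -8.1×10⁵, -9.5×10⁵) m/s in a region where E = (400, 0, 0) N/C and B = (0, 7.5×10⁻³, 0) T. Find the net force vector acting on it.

F ≈ (1.20×10⁻¹⁵, 0, 0) N

v×B = (7120, 0, 0) N/C.
E + v×B = (7520, 0, 0) N/C.
F = q(E + v×B) = (1.6×10⁻¹⁹ C)·(7520, 0, 0) = (1.20×10⁻¹⁵, 0, 0) N.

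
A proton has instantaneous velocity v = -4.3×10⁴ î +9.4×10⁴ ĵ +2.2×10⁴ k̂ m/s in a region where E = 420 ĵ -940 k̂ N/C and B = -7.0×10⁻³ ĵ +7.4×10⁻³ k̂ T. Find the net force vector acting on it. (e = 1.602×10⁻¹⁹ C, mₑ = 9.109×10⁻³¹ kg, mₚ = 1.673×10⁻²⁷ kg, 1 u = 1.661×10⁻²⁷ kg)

F ≈ (1.36×10⁻¹⁶, 1.18×10⁻¹⁶, -1.02×10⁻¹⁶) N

v×B = (850, 318, 301) N/C.
E + v×B = (850, 738, -639) N/C.
F = q(E + v×B) = (1.602×10⁻¹⁹ C)·(850, 738, -639) = (1.36×10⁻¹⁶, 1.18×10⁻¹⁶, -1.02×10⁻¹⁶) N.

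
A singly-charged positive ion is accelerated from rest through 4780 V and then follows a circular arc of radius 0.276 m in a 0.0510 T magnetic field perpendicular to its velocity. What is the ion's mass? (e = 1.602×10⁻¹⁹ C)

m ≈ 3.32×10⁻²⁷ kg

Combine |q|V = ½mv² and r = mv/(|q|B): eliminate v to get m = qB²r²/(2V).
m = (1.602×10⁻¹⁹)(0.0510)²(0.276)²/(2·4780) ≈ 3.32×10⁻²⁷ kg.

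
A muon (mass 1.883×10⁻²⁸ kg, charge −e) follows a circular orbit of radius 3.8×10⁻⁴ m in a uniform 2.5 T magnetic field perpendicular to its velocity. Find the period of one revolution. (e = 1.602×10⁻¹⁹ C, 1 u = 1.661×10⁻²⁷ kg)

The cyclotron period depends only on m, q, B: T = 2πm/(|q|B).
T = 2π(1.883×10⁻²⁸)/((1.602×10⁻¹⁹)(2.5)) ≈ 3.0×10⁻⁹ s.

T ≈ 3.0×10⁻⁹ s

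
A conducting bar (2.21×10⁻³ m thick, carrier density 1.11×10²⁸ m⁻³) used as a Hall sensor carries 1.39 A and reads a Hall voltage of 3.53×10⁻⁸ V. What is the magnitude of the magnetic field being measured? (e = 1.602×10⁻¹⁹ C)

B ≈ 0.0998 T

From V_H = IB/(n e t), B = V_H n e t / I.
B = (3.53×10⁻⁸)(1.11×10²⁸)(1.602×10⁻¹⁹)(2.21×10⁻³)/1.39 ≈ 0.0998 T.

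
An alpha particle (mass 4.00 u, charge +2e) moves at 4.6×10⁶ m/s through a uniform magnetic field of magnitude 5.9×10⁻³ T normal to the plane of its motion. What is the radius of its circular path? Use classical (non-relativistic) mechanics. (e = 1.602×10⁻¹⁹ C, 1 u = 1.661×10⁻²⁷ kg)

The magnetic force provides the centripetal force: |q|vB = mv²/r.
r = mv/(|q|B) = (6.644×10⁻²⁷)(4.6×10⁶)/((3.204×10⁻¹⁹)(5.9×10⁻³)) ≈ 16 m.

r ≈ 16 m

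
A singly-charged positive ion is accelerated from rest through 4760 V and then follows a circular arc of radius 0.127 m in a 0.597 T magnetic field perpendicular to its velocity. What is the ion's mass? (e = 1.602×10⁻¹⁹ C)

m ≈ 9.67×10⁻²⁶ kg

Combine |q|V = ½mv² and r = mv/(|q|B): eliminate v to get m = qB²r²/(2V).
m = (1.602×10⁻¹⁹)(0.597)²(0.127)²/(2·4760) ≈ 9.67×10⁻²⁶ kg.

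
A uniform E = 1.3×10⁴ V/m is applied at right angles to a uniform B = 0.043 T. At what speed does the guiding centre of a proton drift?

In crossed fields the guiding centre drifts at v_d = |E×B|/B² = E/B, independent of charge and mass.
v_d = 1.3×10⁴/0.043 = 3.0×10⁵ m/s.

v_d ≈ 3.0×10⁵ m/s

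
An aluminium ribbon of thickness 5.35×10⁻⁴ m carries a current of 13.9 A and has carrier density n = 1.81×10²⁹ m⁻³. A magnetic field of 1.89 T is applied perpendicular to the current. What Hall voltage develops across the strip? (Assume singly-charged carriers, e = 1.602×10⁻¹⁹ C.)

V_H = IB/(n e t).
V_H = (13.9)(1.89)/((1.81×10²⁹)(1.602×10⁻¹⁹)(5.35×10⁻⁴)) ≈ 1.69×10⁻⁶ V.

V_H ≈ 1.69×10⁻⁶ V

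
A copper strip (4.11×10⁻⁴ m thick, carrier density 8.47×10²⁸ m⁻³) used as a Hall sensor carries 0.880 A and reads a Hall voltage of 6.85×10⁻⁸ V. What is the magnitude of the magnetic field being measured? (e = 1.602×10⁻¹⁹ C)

From V_H = IB/(n e t), B = V_H n e t / I.
B = (6.85×10⁻⁸)(8.47×10²⁸)(1.602×10⁻¹⁹)(4.11×10⁻⁴)/0.880 ≈ 0.434 T.

B ≈ 0.434 T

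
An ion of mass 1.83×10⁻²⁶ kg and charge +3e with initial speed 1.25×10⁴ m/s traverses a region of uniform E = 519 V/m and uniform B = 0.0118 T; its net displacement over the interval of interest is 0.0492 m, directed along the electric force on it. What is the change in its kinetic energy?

ΔKE ≈ 1.23×10⁻¹⁷ J

The magnetic force is always ⟂ v and does no work; only the electric force changes KE.
ΔKE = F_E · d = |q|E d = (4.806×10⁻¹⁹)(519)(0.0492) ≈ 1.23×10⁻¹⁷ J.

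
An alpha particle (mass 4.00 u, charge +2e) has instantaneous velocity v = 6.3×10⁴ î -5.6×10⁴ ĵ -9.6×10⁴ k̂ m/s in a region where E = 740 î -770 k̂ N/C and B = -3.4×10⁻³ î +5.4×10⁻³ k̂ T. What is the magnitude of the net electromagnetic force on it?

|F| ≈ 3.38×10⁻¹⁶ N

v×B = (-302, -13.8, -190) N/C.
E + v×B = (438, -13.8, -960) N/C.
F = q(E + v×B) = (3.204×10⁻¹⁹ C)·(438, -13.8, -960) = (1.40×10⁻¹⁶, -4.42×10⁻¹⁸, -3.08×10⁻¹⁶) N.
|F| = 3.38×10⁻¹⁶ N.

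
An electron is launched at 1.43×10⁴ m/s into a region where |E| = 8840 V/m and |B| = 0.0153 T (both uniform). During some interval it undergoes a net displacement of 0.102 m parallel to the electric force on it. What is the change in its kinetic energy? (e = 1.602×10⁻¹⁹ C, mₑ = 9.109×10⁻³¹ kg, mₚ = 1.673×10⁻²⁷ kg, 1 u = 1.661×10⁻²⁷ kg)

ΔKE ≈ 1.44×10⁻¹⁶ J

The magnetic force is always ⟂ v and does no work; only the electric force changes KE.
ΔKE = F_E · d = |q|E d = (1.602×10⁻¹⁹)(8840)(0.102) ≈ 1.44×10⁻¹⁶ J.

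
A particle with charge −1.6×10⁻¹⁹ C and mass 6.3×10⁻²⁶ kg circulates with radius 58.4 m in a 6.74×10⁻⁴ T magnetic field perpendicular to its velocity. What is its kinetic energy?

KE ≈ 1960 eV

v = |q|Br/m, then KE = ½mv² = (qBr)²/(2m).
v = (1.6×10⁻¹⁹)(6.74×10⁻⁴)(58.4)/6.3×10⁻²⁶ ≈ 9.997×10⁴ m/s.
KE = ½(6.3×10⁻²⁶)(9.997×10⁴)² ≈ 3.15×10⁻¹⁶ J = 1960 eV.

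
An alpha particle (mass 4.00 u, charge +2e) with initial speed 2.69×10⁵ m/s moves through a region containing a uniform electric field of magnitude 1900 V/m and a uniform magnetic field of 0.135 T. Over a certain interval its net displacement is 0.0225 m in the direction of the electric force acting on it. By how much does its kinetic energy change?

The magnetic force is always ⟂ v and does no work; only the electric force changes KE.
ΔKE = F_E · d = |q|E d = (3.204×10⁻¹⁹)(1900)(0.0225) ≈ 1.37×10⁻¹⁷ J.

ΔKE ≈ 1.37×10⁻¹⁷ J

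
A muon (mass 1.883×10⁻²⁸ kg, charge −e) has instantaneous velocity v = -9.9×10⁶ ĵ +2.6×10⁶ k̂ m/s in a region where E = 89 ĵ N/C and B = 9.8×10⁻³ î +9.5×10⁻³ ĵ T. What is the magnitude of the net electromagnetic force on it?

v×B = (-2.47×10⁴, 2.55×10⁴, 9.70×10⁴) N/C.
E + v×B = (-2.47×10⁴, 2.56×10⁴, 9.70×10⁴) N/C.
F = q(E + v×B) = (−1.602×10⁻¹⁹ C)·(-2.47×10⁴, 2.56×10⁴, 9.70×10⁴) = (3.96×10⁻¹⁵, -4.10×10⁻¹⁵, -1.55×10⁻¹⁴) N.
|F| = 1.66×10⁻¹⁴ N.

|F| ≈ 1.66×10⁻¹⁴ N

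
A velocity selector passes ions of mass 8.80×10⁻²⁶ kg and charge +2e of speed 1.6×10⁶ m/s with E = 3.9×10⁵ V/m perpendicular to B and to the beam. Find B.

Balance of forces in the selector: qE = qvB ⇒ B = E/v.
B = 3.9×10⁵/1.6×10⁶ = 0.24 T.

B = 0.24 T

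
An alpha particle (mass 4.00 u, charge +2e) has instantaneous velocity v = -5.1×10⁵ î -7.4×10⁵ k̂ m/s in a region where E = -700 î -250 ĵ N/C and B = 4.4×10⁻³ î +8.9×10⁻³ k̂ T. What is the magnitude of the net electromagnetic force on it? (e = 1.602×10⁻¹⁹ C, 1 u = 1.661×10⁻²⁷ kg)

v×B = (0, 1280, 0) N/C.
E + v×B = (-700, 1030, 0) N/C.
F = q(E + v×B) = (3.204×10⁻¹⁹ C)·(-700, 1030, 0) = (-2.24×10⁻¹⁶, 3.31×10⁻¹⁶, 0) N.
|F| = 4.00×10⁻¹⁶ N.

|F| ≈ 4.00×10⁻¹⁶ N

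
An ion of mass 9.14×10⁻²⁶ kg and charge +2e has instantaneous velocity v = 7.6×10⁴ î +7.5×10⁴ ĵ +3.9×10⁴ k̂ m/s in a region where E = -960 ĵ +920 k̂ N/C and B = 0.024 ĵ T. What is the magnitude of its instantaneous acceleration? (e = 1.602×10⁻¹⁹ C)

|a| ≈ 1.07×10¹⁰ m/s²

v×B = (-936, 0, 1820) N/C.
E + v×B = (-936, -960, 2740) N/C.
F = q(E + v×B) = (3.204×10⁻¹⁹ C)·(-936, -960, 2740) = (-3.00×10⁻¹⁶, -3.08×10⁻¹⁶, 8.79×10⁻¹⁶) N.
|a| = |F|/m = 9.785×10⁻¹⁶/9.14×10⁻²⁶ ≈ 1.07×10¹⁰ m/s².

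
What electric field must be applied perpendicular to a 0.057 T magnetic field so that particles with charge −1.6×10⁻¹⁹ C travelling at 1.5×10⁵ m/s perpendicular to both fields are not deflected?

For straight-line motion qE = qvB, so E = vB.
E = 1.5×10⁵ × 0.057 = 8600 V/m.

E = 8600 V/m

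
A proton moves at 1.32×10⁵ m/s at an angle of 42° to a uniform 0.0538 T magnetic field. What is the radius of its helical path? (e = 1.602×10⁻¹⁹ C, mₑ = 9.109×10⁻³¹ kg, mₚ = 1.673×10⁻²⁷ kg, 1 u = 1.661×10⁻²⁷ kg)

r ≈ 0.0171 m

v⊥ = v sinθ = 1.32×10⁵·sin42° ≈ 8.833×10⁴ m/s.
r = m v⊥/(|q|B) = (1.673×10⁻²⁷)(8.833×10⁴)/((1.602×10⁻¹⁹)(0.0538)) ≈ 0.0171 m.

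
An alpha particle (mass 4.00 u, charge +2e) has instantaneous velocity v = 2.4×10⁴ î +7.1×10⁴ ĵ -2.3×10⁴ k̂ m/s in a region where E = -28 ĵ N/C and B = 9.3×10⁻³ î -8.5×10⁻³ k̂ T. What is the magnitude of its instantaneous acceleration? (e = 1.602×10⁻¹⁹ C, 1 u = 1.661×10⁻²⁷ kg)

v×B = (-604, -9.90, -660) N/C.
E + v×B = (-604, -37.9, -660) N/C.
F = q(E + v×B) = (3.204×10⁻¹⁹ C)·(-604, -37.9, -660) = (-1.93×10⁻¹⁶, -1.21×10⁻¹⁷, -2.12×10⁻¹⁶) N.
|a| = |F|/m = 2.869×10⁻¹⁶/6.644×10⁻²⁷ ≈ 4.32×10¹⁰ m/s².

|a| ≈ 4.32×10¹⁰ m/s²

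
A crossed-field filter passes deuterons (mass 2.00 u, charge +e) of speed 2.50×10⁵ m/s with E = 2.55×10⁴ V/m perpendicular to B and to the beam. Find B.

Balance of forces in the selector: qE = qvB ⇒ B = E/v.
B = 2.55×10⁴/2.50×10⁵ = 0.102 T.

B = 0.102 T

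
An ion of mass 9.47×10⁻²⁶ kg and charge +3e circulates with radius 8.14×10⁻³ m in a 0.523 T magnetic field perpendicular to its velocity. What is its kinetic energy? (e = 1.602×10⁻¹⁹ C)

KE ≈ 2.21×10⁻¹⁷ J

v = |q|Br/m, then KE = ½mv² = (qBr)²/(2m).
v = (4.806×10⁻¹⁹)(0.523)(8.14×10⁻³)/9.47×10⁻²⁶ ≈ 2.161×10⁴ m/s.
KE = ½(9.47×10⁻²⁶)(2.161×10⁴)² ≈ 2.21×10⁻¹⁷ J.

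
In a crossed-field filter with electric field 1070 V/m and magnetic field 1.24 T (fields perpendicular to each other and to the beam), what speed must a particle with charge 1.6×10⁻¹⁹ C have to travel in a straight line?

For undeflected motion the electric and magnetic forces balance: qE = qvB.
v = E/B = 1070/1.24 = 863 m/s.

v = 863 m/s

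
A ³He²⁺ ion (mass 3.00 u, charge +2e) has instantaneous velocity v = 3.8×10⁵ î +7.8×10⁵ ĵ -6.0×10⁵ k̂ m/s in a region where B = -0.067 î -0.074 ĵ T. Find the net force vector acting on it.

v×B = (-4.44×10⁴, 4.02×10⁴, 2.41×10⁴) N/C.
F = q v×B = (3.204×10⁻¹⁹ C)·(-4.44×10⁴, 4.02×10⁴, 2.41×10⁴) = (-1.42×10⁻¹⁴, 1.29×10⁻¹⁴, 7.73×10⁻¹⁵) N.

F ≈ (-1.42×10⁻¹⁴, 1.29×10⁻¹⁴, 7.73×10⁻¹⁵) N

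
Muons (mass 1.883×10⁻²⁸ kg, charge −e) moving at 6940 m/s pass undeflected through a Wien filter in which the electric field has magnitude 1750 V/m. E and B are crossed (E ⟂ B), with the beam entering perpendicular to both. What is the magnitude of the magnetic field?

B = 0.252 T

Balance of forces in the selector: qE = qvB ⇒ B = E/v.
B = 1750/6940 = 0.252 T.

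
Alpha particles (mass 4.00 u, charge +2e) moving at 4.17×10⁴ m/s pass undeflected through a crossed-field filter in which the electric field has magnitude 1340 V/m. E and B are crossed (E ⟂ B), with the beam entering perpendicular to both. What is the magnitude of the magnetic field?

Balance of forces in the selector: qE = qvB ⇒ B = E/v.
B = 1340/4.17×10⁴ = 0.0321 T.

B = 0.0321 T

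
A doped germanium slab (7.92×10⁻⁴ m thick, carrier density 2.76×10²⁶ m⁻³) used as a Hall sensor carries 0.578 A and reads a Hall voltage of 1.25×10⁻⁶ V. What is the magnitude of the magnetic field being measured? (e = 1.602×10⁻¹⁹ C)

From V_H = IB/(n e t), B = V_H n e t / I.
B = (1.25×10⁻⁶)(2.76×10²⁶)(1.602×10⁻¹⁹)(7.92×10⁻⁴)/0.578 ≈ 0.0757 T.

B ≈ 0.0757 T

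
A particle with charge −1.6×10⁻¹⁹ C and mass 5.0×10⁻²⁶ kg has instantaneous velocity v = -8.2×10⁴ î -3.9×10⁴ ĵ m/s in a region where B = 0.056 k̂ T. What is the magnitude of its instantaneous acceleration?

v×B = (-2180, 4590, 0) N/C.
F = q v×B = (−1.6×10⁻¹⁹ C)·(-2180, 4590, 0) = (3.49×10⁻¹⁶, -7.35×10⁻¹⁶, 0) N.
|a| = |F|/m = 8.136×10⁻¹⁶/5.0×10⁻²⁶ ≈ 1.63×10¹⁰ m/s².

|a| ≈ 1.63×10¹⁰ m/s²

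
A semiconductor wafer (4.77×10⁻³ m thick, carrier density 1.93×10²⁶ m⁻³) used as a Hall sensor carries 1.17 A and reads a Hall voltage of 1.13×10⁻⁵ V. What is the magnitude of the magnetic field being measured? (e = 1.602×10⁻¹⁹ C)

B ≈ 1.42 T

From V_H = IB/(n e t), B = V_H n e t / I.
B = (1.13×10⁻⁵)(1.93×10²⁶)(1.602×10⁻¹⁹)(4.77×10⁻³)/1.17 ≈ 1.42 T.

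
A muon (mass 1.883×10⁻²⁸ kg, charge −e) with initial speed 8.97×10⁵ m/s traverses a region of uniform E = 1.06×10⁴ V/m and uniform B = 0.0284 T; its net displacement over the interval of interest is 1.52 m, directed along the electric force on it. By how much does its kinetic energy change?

ΔKE ≈ 2.58×10⁻¹⁵ J

The magnetic force is always ⟂ v and does no work; only the electric force changes KE.
ΔKE = F_E · d = |q|E d = (1.602×10⁻¹⁹)(1.06×10⁴)(1.52) ≈ 2.58×10⁻¹⁵ J.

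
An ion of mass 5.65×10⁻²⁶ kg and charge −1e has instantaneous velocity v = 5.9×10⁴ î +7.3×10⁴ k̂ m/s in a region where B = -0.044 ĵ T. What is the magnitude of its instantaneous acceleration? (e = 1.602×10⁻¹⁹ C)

v×B = (3210, 0, -2600) N/C.
F = q v×B = (−1.602×10⁻¹⁹ C)·(3210, 0, -2600) = (-5.15×10⁻¹⁶, 0, 4.16×10⁻¹⁶) N.
|a| = |F|/m = 6.616×10⁻¹⁶/5.65×10⁻²⁶ ≈ 1.17×10¹⁰ m/s².

|a| ≈ 1.17×10¹⁰ m/s²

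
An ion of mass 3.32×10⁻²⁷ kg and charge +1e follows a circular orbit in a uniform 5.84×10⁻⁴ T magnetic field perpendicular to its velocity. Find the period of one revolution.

The cyclotron period depends only on m, q, B: T = 2πm/(|q|B).
T = 2π(3.32×10⁻²⁷)/((1.602×10⁻¹⁹)(5.84×10⁻⁴)) ≈ 2.23×10⁻⁴ s.

T ≈ 2.23×10⁻⁴ s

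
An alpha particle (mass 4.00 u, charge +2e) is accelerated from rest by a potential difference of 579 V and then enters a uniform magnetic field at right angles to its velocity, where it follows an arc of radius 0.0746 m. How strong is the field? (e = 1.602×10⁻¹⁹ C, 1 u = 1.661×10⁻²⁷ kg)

v = √(2|q|V/m) = √(2·3.204×10⁻¹⁹·579/6.644×10⁻²⁷) ≈ 2.363×10⁵ m/s.
B = mv/(|q|r) = (6.644×10⁻²⁷)(2.363×10⁵)/((3.204×10⁻¹⁹)(0.0746)) ≈ 0.0657 T.

B ≈ 0.0657 T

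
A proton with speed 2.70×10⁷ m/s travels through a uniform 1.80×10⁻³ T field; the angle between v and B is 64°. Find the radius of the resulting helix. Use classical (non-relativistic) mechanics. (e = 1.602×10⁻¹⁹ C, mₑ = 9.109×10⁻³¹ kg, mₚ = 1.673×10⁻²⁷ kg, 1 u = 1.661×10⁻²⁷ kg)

v⊥ = v sinθ = 2.70×10⁷·sin64° ≈ 2.427×10⁷ m/s.
r = m v⊥/(|q|B) = (1.673×10⁻²⁷)(2.427×10⁷)/((1.602×10⁻¹⁹)(1.80×10⁻³)) ≈ 141 m.

r ≈ 141 m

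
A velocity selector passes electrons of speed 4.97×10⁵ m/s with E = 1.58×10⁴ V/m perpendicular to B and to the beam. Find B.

Balance of forces in the selector: qE = qvB ⇒ B = E/v.
B = 1.58×10⁴/4.97×10⁵ = 0.0318 T.

B = 0.0318 T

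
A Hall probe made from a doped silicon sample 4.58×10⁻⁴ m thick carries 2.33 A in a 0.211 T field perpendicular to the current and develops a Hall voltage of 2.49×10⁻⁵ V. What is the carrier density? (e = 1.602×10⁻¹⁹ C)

From V_H = IB/(n e t), n = IB/(V_H e t).
n = (2.33)(0.211)/((2.49×10⁻⁵)(1.602×10⁻¹⁹)(4.58×10⁻⁴)) ≈ 2.69×10²⁶ m⁻³.

n ≈ 2.69×10²⁶ m⁻³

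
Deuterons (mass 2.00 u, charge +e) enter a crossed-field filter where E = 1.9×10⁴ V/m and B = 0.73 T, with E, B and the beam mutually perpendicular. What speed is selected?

v = 2.6×10⁴ m/s

For undeflected motion the electric and magnetic forces balance: qE = qvB.
v = E/B = 1.9×10⁴/0.73 = 2.6×10⁴ m/s.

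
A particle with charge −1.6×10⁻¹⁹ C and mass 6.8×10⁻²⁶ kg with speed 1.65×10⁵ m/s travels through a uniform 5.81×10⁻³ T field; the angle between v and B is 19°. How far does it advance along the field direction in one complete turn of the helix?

v∥ = v cosθ = 1.65×10⁵·cos19° ≈ 1.560×10⁵ m/s.
T = 2πm/(|q|B) = 2π(6.8×10⁻²⁶)/((1.6×10⁻¹⁹)(5.81×10⁻³)) ≈ 4.596×10⁻⁴ s.
pitch = v∥ T = (1.560×10⁵)(4.596×10⁻⁴) ≈ 71.7 m.

p ≈ 71.7 m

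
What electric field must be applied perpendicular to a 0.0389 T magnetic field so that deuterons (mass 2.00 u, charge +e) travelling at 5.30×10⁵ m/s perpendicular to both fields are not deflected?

E = 2.06×10⁴ V/m

For straight-line motion qE = qvB, so E = vB.
E = 5.30×10⁵ × 0.0389 = 2.06×10⁴ V/m.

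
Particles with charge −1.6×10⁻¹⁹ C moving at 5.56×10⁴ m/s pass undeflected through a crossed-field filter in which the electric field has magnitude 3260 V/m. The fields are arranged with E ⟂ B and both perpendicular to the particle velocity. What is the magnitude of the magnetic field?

Balance of forces in the selector: qE = qvB ⇒ B = E/v.
B = 3260/5.56×10⁴ = 0.0586 T.

B = 0.0586 T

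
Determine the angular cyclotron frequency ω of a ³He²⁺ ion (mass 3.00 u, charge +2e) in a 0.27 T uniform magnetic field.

ω = |q|B/m.
ω = (3.204×10⁻¹⁹)(0.27)/4.983×10⁻²⁷ ≈ 1.7×10⁷ rad/s.

ω ≈ 1.7×10⁷ rad/s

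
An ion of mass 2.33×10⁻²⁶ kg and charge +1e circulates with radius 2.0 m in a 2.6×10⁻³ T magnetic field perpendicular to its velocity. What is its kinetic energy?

KE ≈ 93 eV

v = |q|Br/m, then KE = ½mv² = (qBr)²/(2m).
v = (1.602×10⁻¹⁹)(2.6×10⁻³)(2.0)/2.33×10⁻²⁶ ≈ 3.575×10⁴ m/s.
KE = ½(2.33×10⁻²⁶)(3.575×10⁴)² ≈ 1.5×10⁻¹⁷ J = 93 eV.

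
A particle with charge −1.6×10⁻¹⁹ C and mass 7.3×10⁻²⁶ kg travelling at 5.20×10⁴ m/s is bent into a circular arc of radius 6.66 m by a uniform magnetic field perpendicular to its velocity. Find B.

From |q|vB = mv²/r, B = mv/(|q|r).
B = (7.3×10⁻²⁶)(5.20×10⁴)/((1.6×10⁻¹⁹)(6.66)) ≈ 3.56×10⁻³ T.

B ≈ 3.56×10⁻³ T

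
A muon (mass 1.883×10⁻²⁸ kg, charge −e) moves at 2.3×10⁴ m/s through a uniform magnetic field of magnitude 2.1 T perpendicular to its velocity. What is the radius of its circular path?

r ≈ 1.3×10⁻⁵ m

The magnetic force provides the centripetal force: |q|vB = mv²/r.
r = mv/(|q|B) = (1.883×10⁻²⁸)(2.3×10⁴)/((1.602×10⁻¹⁹)(2.1)) ≈ 1.3×10⁻⁵ m.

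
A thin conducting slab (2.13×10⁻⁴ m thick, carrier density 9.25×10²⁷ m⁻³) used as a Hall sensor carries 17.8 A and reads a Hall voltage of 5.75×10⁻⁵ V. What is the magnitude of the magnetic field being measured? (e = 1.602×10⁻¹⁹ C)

From V_H = IB/(n e t), B = V_H n e t / I.
B = (5.75×10⁻⁵)(9.25×10²⁷)(1.602×10⁻¹⁹)(2.13×10⁻⁴)/17.8 ≈ 1.02 T.

B ≈ 1.02 T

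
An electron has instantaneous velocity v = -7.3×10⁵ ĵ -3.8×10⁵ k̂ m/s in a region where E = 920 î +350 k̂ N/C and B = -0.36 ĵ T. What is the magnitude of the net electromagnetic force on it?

|F| ≈ 2.18×10⁻¹⁴ N

v×B = (-1.37×10⁵, 0, 0) N/C.
E + v×B = (-1.36×10⁵, 0, 350) N/C.
F = q(E + v×B) = (−1.602×10⁻¹⁹ C)·(-1.36×10⁵, 0, 350) = (2.18×10⁻¹⁴, 0, -5.61×10⁻¹⁷) N.
|F| = 2.18×10⁻¹⁴ N.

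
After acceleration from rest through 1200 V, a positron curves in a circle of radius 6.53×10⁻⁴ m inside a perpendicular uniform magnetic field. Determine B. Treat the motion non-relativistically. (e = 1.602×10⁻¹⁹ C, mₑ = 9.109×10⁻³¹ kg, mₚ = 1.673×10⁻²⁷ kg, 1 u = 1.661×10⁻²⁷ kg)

B ≈ 0.179 T

v = √(2|q|V/m) = √(2·1.602×10⁻¹⁹·1200/9.109×10⁻³¹) ≈ 2.054×10⁷ m/s.
B = mv/(|q|r) = (9.109×10⁻³¹)(2.054×10⁷)/((1.602×10⁻¹⁹)(6.53×10⁻⁴)) ≈ 0.179 T.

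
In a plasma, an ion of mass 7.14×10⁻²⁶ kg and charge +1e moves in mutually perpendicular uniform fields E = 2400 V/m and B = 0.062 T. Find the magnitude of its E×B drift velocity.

v_d ≈ 3.9×10⁴ m/s

The steady drift has the magnetic force balancing the electric force, so v_d = E/B.
v_d = 2400/0.062 = 3.9×10⁴ m/s.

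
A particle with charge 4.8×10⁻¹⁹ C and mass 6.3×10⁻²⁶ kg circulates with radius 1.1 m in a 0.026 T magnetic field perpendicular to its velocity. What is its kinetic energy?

v = |q|Br/m, then KE = ½mv² = (qBr)²/(2m).
v = (4.8×10⁻¹⁹)(0.026)(1.1)/6.3×10⁻²⁶ ≈ 2.179×10⁵ m/s.
KE = ½(6.3×10⁻²⁶)(2.179×10⁵)² ≈ 1.5×10⁻¹⁵ J = 9300 eV.

KE ≈ 9300 eV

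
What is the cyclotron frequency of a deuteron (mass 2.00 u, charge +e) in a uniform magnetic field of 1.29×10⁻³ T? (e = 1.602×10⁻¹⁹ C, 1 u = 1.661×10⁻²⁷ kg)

f ≈ 9900 Hz

f = |q|B/(2πm).
f = (1.602×10⁻¹⁹)(1.29×10⁻³)/(2π·3.322×10⁻²⁷) ≈ 9900 Hz.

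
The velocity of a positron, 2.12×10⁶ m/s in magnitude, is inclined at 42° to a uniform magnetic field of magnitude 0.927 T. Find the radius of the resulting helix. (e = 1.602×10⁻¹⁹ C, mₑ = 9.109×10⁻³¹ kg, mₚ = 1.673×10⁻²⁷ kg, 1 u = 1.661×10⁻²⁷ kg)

v⊥ = v sinθ = 2.12×10⁶·sin42° ≈ 1.419×10⁶ m/s.
r = m v⊥/(|q|B) = (9.109×10⁻³¹)(1.419×10⁶)/((1.602×10⁻¹⁹)(0.927)) ≈ 8.70×10⁻⁶ m.

r ≈ 8.70×10⁻⁶ m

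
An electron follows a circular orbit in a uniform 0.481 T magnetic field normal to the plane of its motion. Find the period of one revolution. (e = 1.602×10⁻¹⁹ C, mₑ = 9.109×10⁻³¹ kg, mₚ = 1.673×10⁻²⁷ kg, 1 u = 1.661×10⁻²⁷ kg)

T ≈ 7.43×10⁻¹¹ s

The cyclotron period depends only on m, q, B: T = 2πm/(|q|B).
T = 2π(9.109×10⁻³¹)/((1.602×10⁻¹⁹)(0.481)) ≈ 7.43×10⁻¹¹ s.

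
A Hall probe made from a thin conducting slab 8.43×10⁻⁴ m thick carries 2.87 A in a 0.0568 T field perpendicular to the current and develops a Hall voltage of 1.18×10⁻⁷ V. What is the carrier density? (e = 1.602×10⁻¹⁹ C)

n ≈ 1.02×10²⁸ m⁻³

From V_H = IB/(n e t), n = IB/(V_H e t).
n = (2.87)(0.0568)/((1.18×10⁻⁷)(1.602×10⁻¹⁹)(8.43×10⁻⁴)) ≈ 1.02×10²⁸ m⁻³.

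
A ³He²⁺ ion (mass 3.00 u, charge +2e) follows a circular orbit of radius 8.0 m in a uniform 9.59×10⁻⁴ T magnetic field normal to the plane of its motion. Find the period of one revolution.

The cyclotron period depends only on m, q, B: T = 2πm/(|q|B).
T = 2π(4.983×10⁻²⁷)/((3.204×10⁻¹⁹)(9.59×10⁻⁴)) ≈ 1.02×10⁻⁴ s.

T ≈ 1.02×10⁻⁴ s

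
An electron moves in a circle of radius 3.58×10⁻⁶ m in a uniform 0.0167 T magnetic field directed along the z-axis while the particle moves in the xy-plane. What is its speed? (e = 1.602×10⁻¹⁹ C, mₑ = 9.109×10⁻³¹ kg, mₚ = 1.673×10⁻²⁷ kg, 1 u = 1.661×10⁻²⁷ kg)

v ≈ 1.05×10⁴ m/s

From |q|vB = mv²/r, v = |q|Br/m.
v = (1.602×10⁻¹⁹)(0.0167)(3.58×10⁻⁶)/9.109×10⁻³¹ ≈ 1.05×10⁴ m/s.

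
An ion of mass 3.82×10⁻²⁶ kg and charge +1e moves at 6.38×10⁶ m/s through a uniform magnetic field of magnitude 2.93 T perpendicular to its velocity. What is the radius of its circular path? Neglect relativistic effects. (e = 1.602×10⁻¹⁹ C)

r ≈ 0.519 m

The magnetic force provides the centripetal force: |q|vB = mv²/r.
r = mv/(|q|B) = (3.82×10⁻²⁶)(6.38×10⁶)/((1.602×10⁻¹⁹)(2.93)) ≈ 0.519 m.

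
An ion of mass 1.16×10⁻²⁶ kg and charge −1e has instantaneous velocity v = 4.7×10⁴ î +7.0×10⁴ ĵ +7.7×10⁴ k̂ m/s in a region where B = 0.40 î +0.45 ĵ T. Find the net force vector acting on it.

v×B = (-3.46×10⁴, 3.08×10⁴, -6850) N/C.
F = q v×B = (−1.602×10⁻¹⁹ C)·(-3.46×10⁴, 3.08×10⁴, -6850) = (5.55×10⁻¹⁵, -4.93×10⁻¹⁵, 1.10×10⁻¹⁵) N.

F ≈ (5.55×10⁻¹⁵, -4.93×10⁻¹⁵, 1.10×10⁻¹⁵) N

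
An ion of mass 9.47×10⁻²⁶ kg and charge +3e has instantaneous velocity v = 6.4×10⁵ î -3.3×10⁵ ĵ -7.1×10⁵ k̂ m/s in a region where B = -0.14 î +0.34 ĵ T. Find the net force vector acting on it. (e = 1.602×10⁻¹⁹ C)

v×B = (2.41×10⁵, 9.94×10⁴, 1.71×10⁵) N/C.
F = q v×B = (4.806×10⁻¹⁹ C)·(2.41×10⁵, 9.94×10⁴, 1.71×10⁵) = (1.16×10⁻¹³, 4.78×10⁻¹⁴, 8.24×10⁻¹⁴) N.

F ≈ (1.16×10⁻¹³, 4.78×10⁻¹⁴, 8.24×10⁻¹⁴) N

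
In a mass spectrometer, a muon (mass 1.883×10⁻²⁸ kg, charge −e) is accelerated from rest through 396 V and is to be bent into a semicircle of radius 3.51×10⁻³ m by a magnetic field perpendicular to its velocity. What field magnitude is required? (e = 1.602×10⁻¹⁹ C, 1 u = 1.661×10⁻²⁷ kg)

v = √(2|q|V/m) = √(2·1.602×10⁻¹⁹·396/1.883×10⁻²⁸) ≈ 8.209×10⁵ m/s.
B = mv/(|q|r) = (1.883×10⁻²⁸)(8.209×10⁵)/((1.602×10⁻¹⁹)(3.51×10⁻³)) ≈ 0.275 T.

B ≈ 0.275 T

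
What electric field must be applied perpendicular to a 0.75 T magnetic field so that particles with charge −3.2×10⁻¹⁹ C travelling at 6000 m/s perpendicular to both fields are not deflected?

For straight-line motion qE = qvB, so E = vB.
E = 6000 × 0.75 = 4500 V/m.

E = 4500 V/m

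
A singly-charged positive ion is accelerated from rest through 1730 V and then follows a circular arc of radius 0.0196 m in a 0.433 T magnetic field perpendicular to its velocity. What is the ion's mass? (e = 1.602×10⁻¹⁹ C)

Combine |q|V = ½mv² and r = mv/(|q|B): eliminate v to get m = qB²r²/(2V).
m = (1.602×10⁻¹⁹)(0.433)²(0.0196)²/(2·1730) ≈ 3.33×10⁻²⁷ kg.

m ≈ 3.33×10⁻²⁷ kg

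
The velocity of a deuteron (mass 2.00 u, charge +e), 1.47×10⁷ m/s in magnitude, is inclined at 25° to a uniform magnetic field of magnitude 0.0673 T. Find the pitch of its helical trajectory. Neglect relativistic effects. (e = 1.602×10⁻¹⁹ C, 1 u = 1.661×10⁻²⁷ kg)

p ≈ 25.8 m

v∥ = v cosθ = 1.47×10⁷·cos25° ≈ 1.332×10⁷ m/s.
T = 2πm/(|q|B) = 2π(3.322×10⁻²⁷)/((1.602×10⁻¹⁹)(0.0673)) ≈ 1.936×10⁻⁶ s.
pitch = v∥ T = (1.332×10⁷)(1.936×10⁻⁶) ≈ 25.8 m.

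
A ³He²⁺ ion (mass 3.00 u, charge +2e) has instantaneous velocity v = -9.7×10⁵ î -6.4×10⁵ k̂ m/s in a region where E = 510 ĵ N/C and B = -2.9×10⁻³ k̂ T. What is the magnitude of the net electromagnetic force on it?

v×B = (0, -2810, 0) N/C.
E + v×B = (0, -2300, 0) N/C.
F = q(E + v×B) = (3.204×10⁻¹⁹ C)·(0, -2300, 0) = (0, -7.38×10⁻¹⁶, 0) N.
|F| = 7.38×10⁻¹⁶ N.

|F| ≈ 7.38×10⁻¹⁶ N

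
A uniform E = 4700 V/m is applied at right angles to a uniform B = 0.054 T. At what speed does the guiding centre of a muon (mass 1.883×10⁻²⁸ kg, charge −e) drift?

The steady drift has the magnetic force balancing the electric force, so v_d = E/B.
v_d = 4700/0.054 = 8.7×10⁴ m/s.

v_d ≈ 8.7×10⁴ m/s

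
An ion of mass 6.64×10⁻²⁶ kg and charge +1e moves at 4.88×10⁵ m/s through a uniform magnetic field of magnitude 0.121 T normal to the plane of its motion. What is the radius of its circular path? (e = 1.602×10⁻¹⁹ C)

The magnetic force provides the centripetal force: |q|vB = mv²/r.
r = mv/(|q|B) = (6.64×10⁻²⁶)(4.88×10⁵)/((1.602×10⁻¹⁹)(0.121)) ≈ 1.67 m.

r ≈ 1.67 m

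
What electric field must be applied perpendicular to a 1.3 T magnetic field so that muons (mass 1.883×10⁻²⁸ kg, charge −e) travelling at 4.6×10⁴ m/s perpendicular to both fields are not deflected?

For straight-line motion qE = qvB, so E = vB.
E = 4.6×10⁴ × 1.3 = 6.0×10⁴ V/m.

E = 6.0×10⁴ V/m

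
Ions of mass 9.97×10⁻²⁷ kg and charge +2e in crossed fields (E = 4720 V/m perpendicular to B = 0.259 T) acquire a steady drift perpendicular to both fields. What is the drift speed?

The E×B drift speed is v_d = E/B.
v_d = 4720/0.259 = 1.82×10⁴ m/s.

v_d ≈ 1.82×10⁴ m/s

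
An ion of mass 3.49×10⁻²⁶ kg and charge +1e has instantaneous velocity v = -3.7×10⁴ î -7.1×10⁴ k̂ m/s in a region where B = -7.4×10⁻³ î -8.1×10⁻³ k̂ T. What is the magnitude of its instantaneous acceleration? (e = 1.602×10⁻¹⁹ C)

|a| ≈ 1.04×10⁹ m/s²

v×B = (0, 226, 0) N/C.
F = q v×B = (1.602×10⁻¹⁹ C)·(0, 226, 0) = (0, 3.62×10⁻¹⁷, 0) N.
|a| = |F|/m = 3.616×10⁻¹⁷/3.49×10⁻²⁶ ≈ 1.04×10⁹ m/s².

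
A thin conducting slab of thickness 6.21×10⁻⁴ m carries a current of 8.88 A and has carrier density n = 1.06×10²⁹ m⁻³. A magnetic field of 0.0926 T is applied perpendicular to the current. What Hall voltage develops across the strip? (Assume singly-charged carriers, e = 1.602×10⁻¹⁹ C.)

V_H = IB/(n e t).
V_H = (8.88)(0.0926)/((1.06×10²⁹)(1.602×10⁻¹⁹)(6.21×10⁻⁴)) ≈ 7.80×10⁻⁸ V.

V_H ≈ 7.80×10⁻⁸ V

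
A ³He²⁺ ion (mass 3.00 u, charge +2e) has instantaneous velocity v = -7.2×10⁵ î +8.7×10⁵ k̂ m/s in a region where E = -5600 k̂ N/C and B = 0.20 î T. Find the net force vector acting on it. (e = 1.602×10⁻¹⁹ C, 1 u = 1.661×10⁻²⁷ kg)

F ≈ (0, 5.57×10⁻¹⁴, -1.79×10⁻¹⁵) N

v×B = (0, 1.74×10⁵, 0) N/C.
E + v×B = (0, 1.74×10⁵, -5600) N/C.
F = q(E + v×B) = (3.204×10⁻¹⁹ C)·(0, 1.74×10⁵, -5600) = (0, 5.57×10⁻¹⁴, -1.79×10⁻¹⁵) N.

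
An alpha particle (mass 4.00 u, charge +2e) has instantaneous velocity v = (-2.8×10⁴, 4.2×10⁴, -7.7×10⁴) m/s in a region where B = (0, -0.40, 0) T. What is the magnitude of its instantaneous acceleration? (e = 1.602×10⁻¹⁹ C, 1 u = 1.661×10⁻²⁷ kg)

v×B = (-3.08×10⁴, 0, 1.12×10⁴) N/C.
F = q v×B = (3.204×10⁻¹⁹ C)·(-3.08×10⁴, 0, 1.12×10⁴) = (-9.87×10⁻¹⁵, 0, 3.59×10⁻¹⁵) N.
|a| = |F|/m = 1.050×10⁻¹⁴/6.644×10⁻²⁷ ≈ 1.58×10¹² m/s².

|a| ≈ 1.58×10¹² m/s²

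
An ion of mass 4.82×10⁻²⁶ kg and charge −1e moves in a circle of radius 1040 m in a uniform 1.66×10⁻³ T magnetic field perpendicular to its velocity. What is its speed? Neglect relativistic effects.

v ≈ 5.74×10⁶ m/s

From |q|vB = mv²/r, v = |q|Br/m.
v = (1.602×10⁻¹⁹)(1.66×10⁻³)(1040)/4.82×10⁻²⁶ ≈ 5.74×10⁶ m/s.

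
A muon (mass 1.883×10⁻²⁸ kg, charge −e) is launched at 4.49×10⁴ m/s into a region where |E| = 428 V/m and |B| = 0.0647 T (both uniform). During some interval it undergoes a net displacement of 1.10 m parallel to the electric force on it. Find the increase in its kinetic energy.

ΔKE ≈ 7.54×10⁻¹⁷ J

The magnetic force is always ⟂ v and does no work; only the electric force changes KE.
ΔKE = F_E · d = |q|E d = (1.602×10⁻¹⁹)(428)(1.10) ≈ 7.54×10⁻¹⁷ J.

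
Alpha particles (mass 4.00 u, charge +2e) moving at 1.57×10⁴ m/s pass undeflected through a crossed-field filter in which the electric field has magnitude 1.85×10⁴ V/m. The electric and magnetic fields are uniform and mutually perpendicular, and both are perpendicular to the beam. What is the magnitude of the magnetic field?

Balance of forces in the selector: qE = qvB ⇒ B = E/v.
B = 1.85×10⁴/1.57×10⁴ = 1.18 T.

B = 1.18 T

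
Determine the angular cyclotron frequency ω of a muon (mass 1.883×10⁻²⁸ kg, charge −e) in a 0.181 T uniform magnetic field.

ω ≈ 1.54×10⁸ rad/s

ω = |q|B/m.
ω = (1.602×10⁻¹⁹)(0.181)/1.883×10⁻²⁸ ≈ 1.54×10⁸ rad/s.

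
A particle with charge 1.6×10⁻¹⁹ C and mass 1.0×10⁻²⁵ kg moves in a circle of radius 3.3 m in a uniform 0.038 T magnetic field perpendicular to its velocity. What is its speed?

From |q|vB = mv²/r, v = |q|Br/m.
v = (1.6×10⁻¹⁹)(0.038)(3.3)/1.0×10⁻²⁵ ≈ 2.0×10⁵ m/s.

v ≈ 2.0×10⁵ m/s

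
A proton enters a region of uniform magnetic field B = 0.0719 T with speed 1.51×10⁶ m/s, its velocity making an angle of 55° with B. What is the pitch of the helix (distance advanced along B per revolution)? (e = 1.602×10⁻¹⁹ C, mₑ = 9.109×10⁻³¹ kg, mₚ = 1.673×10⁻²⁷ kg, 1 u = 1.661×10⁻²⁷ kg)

p ≈ 0.790 m

v∥ = v cosθ = 1.51×10⁶·cos55° ≈ 8.661×10⁵ m/s.
T = 2πm/(|q|B) = 2π(1.673×10⁻²⁷)/((1.602×10⁻¹⁹)(0.0719)) ≈ 9.126×10⁻⁷ s.
pitch = v∥ T = (8.661×10⁵)(9.126×10⁻⁷) ≈ 0.790 m.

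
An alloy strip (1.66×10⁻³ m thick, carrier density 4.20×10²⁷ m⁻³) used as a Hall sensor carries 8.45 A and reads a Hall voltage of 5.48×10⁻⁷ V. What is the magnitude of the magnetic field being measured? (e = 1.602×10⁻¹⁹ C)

B ≈ 0.0724 T

From V_H = IB/(n e t), B = V_H n e t / I.
B = (5.48×10⁻⁷)(4.20×10²⁷)(1.602×10⁻¹⁹)(1.66×10⁻³)/8.45 ≈ 0.0724 T.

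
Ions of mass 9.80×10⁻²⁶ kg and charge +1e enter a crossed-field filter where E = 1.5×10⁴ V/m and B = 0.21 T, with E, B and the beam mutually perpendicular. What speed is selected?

For undeflected motion the electric and magnetic forces balance: qE = qvB.
v = E/B = 1.5×10⁴/0.21 = 7.1×10⁴ m/s.

v = 7.1×10⁴ m/s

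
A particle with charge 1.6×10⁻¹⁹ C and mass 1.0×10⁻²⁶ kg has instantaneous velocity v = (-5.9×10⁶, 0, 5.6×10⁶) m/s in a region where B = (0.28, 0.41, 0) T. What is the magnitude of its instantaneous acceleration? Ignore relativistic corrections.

v×B = (-2.30×10⁶, 1.57×10⁶, -2.42×10⁶) N/C.
F = q v×B = (1.6×10⁻¹⁹ C)·(-2.30×10⁶, 1.57×10⁶, -2.42×10⁶) = (-3.67×10⁻¹³, 2.51×10⁻¹³, -3.87×10⁻¹³) N.
|a| = |F|/m = 5.897×10⁻¹³/1.0×10⁻²⁶ ≈ 5.90×10¹³ m/s².

|a| ≈ 5.90×10¹³ m/s²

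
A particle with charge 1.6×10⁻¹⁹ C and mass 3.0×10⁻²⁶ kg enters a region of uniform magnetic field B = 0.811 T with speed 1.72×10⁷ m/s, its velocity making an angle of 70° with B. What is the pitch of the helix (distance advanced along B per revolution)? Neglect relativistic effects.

v∥ = v cosθ = 1.72×10⁷·cos70° ≈ 5.883×10⁶ m/s.
T = 2πm/(|q|B) = 2π(3.0×10⁻²⁶)/((1.6×10⁻¹⁹)(0.811)) ≈ 1.453×10⁻⁶ s.
pitch = v∥ T = (5.883×10⁶)(1.453×10⁻⁶) ≈ 8.55 m.

p ≈ 8.55 m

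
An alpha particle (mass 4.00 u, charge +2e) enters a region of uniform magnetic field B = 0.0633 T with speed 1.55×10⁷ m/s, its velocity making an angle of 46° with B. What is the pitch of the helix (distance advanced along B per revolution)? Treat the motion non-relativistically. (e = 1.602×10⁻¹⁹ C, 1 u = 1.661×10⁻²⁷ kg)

p ≈ 22.2 m

v∥ = v cosθ = 1.55×10⁷·cos46° ≈ 1.077×10⁷ m/s.
T = 2πm/(|q|B) = 2π(6.644×10⁻²⁷)/((3.204×10⁻¹⁹)(0.0633)) ≈ 2.058×10⁻⁶ s.
pitch = v∥ T = (1.077×10⁷)(2.058×10⁻⁶) ≈ 22.2 m.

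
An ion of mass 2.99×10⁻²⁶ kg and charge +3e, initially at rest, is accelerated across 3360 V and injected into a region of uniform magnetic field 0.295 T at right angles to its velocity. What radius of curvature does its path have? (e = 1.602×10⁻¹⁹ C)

Acceleration: |q|V = ½mv² ⇒ v = √(2|q|V/m) = √(2·4.806×10⁻¹⁹·3360/2.99×10⁻²⁶) ≈ 3.287×10⁵ m/s.
In the field: r = mv/(|q|B) = (2.99×10⁻²⁶)(3.287×10⁵)/((4.806×10⁻¹⁹)(0.295)) ≈ 0.0693 m.

r ≈ 0.0693 m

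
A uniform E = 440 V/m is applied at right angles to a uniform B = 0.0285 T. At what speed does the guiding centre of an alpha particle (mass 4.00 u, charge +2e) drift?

In crossed fields the guiding centre drifts at v_d = |E×B|/B² = E/B, independent of charge and mass.
v_d = 440/0.0285 = 1.54×10⁴ m/s.

v_d ≈ 1.54×10⁴ m/s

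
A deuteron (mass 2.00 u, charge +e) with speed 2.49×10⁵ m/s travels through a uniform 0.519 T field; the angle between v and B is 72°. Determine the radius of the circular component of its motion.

v⊥ = v sinθ = 2.49×10⁵·sin72° ≈ 2.368×10⁵ m/s.
r = m v⊥/(|q|B) = (3.322×10⁻²⁷)(2.368×10⁵)/((1.602×10⁻¹⁹)(0.519)) ≈ 9.46×10⁻³ m.

r ≈ 9.46×10⁻³ m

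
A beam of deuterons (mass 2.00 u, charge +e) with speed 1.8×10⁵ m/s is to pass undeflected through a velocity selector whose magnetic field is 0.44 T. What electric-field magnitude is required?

For straight-line motion qE = qvB, so E = vB.
E = 1.8×10⁵ × 0.44 = 7.9×10⁴ V/m.

E = 7.9×10⁴ V/m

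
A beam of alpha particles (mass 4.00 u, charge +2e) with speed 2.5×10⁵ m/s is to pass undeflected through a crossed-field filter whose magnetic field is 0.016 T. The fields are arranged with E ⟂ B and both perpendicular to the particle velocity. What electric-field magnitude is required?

E = 4000 V/m

For straight-line motion qE = qvB, so E = vB.
E = 2.5×10⁵ × 0.016 = 4000 V/m.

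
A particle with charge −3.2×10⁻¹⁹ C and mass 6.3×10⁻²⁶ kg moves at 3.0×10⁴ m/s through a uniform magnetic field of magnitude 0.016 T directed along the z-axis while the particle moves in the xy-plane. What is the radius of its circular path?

r ≈ 0.37 m

The magnetic force provides the centripetal force: |q|vB = mv²/r.
r = mv/(|q|B) = (6.3×10⁻²⁶)(3.0×10⁴)/((3.2×10⁻¹⁹)(0.016)) ≈ 0.37 m.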